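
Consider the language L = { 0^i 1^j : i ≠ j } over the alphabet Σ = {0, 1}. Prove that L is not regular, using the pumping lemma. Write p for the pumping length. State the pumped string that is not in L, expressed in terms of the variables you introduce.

Toward a contradiction, assume L is regular with pumping length p.
Choose w = 0^p 1^{p+p!}. Since p ≠ p+p!, w ∈ L; and |w| ≥ p.
Write w = xyz as guaranteed by the lemma, with |xy| ≤ p and |y| ≥ 1.
Because |xy| ≤ p and w begins with p copies of 0, we have y = 0^k with 1 ≤ k ≤ p.
Since 1 ≤ k ≤ p, k divides p!; set t = 1 + p!/k. Then xy^t z has p + (p!/k)·k = p + p! copies of 0. Now the 0-count equals the 1-count, so i ≠ j fails. So xy^t z = 0^{p+p!} 1^{p+p!} ∉ L.
This is a contradiction; hence L is not regular.

0^{p+p!} 1^{p+p!}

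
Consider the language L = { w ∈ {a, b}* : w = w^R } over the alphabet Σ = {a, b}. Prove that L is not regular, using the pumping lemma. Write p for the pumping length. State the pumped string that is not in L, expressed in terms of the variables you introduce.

Assume L is regular; let p be its pumping constant.
Take w = a^p b a^p, a palindrome of length 2p+1 ≥ p.
The pumping lemma gives a decomposition w = xyz where |xy| ≤ p and y is nonempty.
Because |xy| ≤ p and w begins with p copies of a, we have y = a^k with 1 ≤ k ≤ p.
Pump with i = 2: xy^2z = a^{p+k} b a^p. Its reverse is a^p b a^{p+k}, which differs from xy^2z since k ≥ 1. So xy^2z is not a palindrome and xy^2z ∉ L.
This is a contradiction; hence L is not regular.

a^{p+k} b a^p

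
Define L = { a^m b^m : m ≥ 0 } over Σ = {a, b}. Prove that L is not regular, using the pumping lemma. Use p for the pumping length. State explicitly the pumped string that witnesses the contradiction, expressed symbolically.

a^{p+k} b^p

Assume L is regular; let p be its pumping constant.
Take w = a^p b^p. Then w ∈ L and |w| = 2p ≥ p.
The pumping lemma gives a decomposition w = xyz where |xy| ≤ p and y is nonempty.
The first p characters of w are a's, so xy (and hence y) consists only of a's. Write y = a^k, 1 ≤ k ≤ p.
Pump with i = 2: xy^2z = a^{p+k} b^p. For this to lie in L we would need p = p+k, which forces k = 0. But k ≥ 1, so xy^2z ∉ L.
This is a contradiction; hence L is not regular.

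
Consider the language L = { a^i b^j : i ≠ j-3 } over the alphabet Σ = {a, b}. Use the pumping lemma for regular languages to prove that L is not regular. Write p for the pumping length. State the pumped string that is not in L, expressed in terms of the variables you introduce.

Suppose for contradiction that L is regular, and let p be the pumping length.
Choose w = a^p b^{p+p!+3}. Since p ≠ (p+p!+3)-3 = p+p!, w ∈ L; and |w| ≥ p.
Write w = xyz as guaranteed by the lemma, with |xy| ≤ p and |y| ≥ 1.
The first p characters of w are a's, so xy (and hence y) consists only of a's. Write y = a^k, 1 ≤ k ≤ p.
Since 1 ≤ k ≤ p, k divides p!; set t = 1 + p!/k. Then xy^t z has p + (p!/k)·k = p + p! copies of a. Now the a-count is p+p! and (b-count)-3 = (p+p!+3)-3 = p+p!, so i ≠ j-3 fails. So xy^t z = a^{p+p!} b^{p+p!+3} ∉ L.
Contradiction. Therefore L is not regular.

a^{p+p!} b^{p+p!+3}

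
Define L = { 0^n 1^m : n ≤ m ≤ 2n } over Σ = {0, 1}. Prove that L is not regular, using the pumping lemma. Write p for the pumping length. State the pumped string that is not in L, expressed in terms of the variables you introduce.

0^{p+k} 1^p

Suppose for contradiction that L is regular, and let p be the pumping length.
Take w = 0^p 1^p ∈ L (since p ≤ p ≤ 2p), with |w| = 2p ≥ p.
By the pumping lemma, w = xyz with |xy| ≤ p and |y| ≥ 1.
Since the first p symbols of w are all 0's and |xy| ≤ p, y lies entirely in the leading 0-block: y = 0^k for some k with 1 ≤ k ≤ p.
Pump with i = 2: xy^2z = 0^{p+k} 1^p. Now n = p+k > p = m, so the condition n ≤ m fails. Thus xy^2z ∉ L.
This is a contradiction; hence L is not regular.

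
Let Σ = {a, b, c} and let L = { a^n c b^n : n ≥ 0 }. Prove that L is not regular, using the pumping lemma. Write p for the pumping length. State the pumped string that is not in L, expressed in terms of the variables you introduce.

a^{p+k} c b^p

Assume L is regular; let p be its pumping constant.
Take w = a^p c b^p ∈ L with |w| = 2p+1 ≥ p.
Write w = xyz as guaranteed by the lemma, with |xy| ≤ p and |y| > 0.
Since the first p symbols of w are all a's and |xy| ≤ p, y lies entirely in the leading a-block: y = a^k for some k with 1 ≤ k ≤ p.
Pump with i = 2: xy^2z = a^{p+k} c b^p, which would require p+k = p. But k ≥ 1, so xy^2z ∉ L.
Contradiction. Therefore L is not regular.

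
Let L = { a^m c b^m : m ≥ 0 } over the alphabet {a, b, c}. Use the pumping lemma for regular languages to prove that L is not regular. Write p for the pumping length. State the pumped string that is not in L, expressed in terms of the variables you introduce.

a^{p+k} c b^p

Assume L is regular; let p be its pumping constant.
Take w = a^p c b^p ∈ L with |w| = 2p+1 ≥ p.
By the pumping lemma, w = xyz with |xy| ≤ p and |y| > 0.
Because |xy| ≤ p and w begins with p copies of a, we have y = a^k with 1 ≤ k ≤ p.
Pump with i = 2: xy^2z = a^{p+k} c b^p, which would require p+k = p. But k ≥ 1, so xy^2z ∉ L.
This is a contradiction; hence L is not regular.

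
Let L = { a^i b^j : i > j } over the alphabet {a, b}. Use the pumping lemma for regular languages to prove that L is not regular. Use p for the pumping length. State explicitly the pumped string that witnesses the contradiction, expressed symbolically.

Assume L is regular; let p be its pumping constant.
Choose w = a^{p+1} b^p ∈ L, with |w| = 2p+1 ≥ p.
By the pumping lemma, w = xyz with |xy| ≤ p and |y| ≥ 1.
Since the first p symbols of w are all a's and |xy| ≤ p, y lies entirely in the leading a-block: y = a^k for some k with 1 ≤ k ≤ p.
Consider xy^0z = xz = a^{p+1-k} b^p. Since k ≥ 1, the a-count p+1-k is at most p, so i > j fails; thus xz ∉ L.
This contradicts the pumping lemma, so L is not regular.

a^{p+1-k} b^p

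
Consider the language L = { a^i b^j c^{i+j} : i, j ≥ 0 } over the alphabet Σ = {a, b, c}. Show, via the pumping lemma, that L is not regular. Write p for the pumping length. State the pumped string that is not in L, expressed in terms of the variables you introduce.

Toward a contradiction, assume L is regular with pumping length p.
Take w = a^p b^p c^{2p} ∈ L (with i=j=p, i+j=2p), |w| = 4p ≥ p.
Write w = xyz as guaranteed by the lemma, with |xy| ≤ p and |y| > 0.
The first p characters of w are a's, so xy (and hence y) consists only of a's. Write y = a^k, 1 ≤ k ≤ p.
Consider xy^2z = a^{p+k} b^p c^{2p}. Now the a- and b-counts sum to 2p+k, but the c-count is 2p ≠ 2p+k. So xy^2z ∉ L.
Contradiction. Therefore L is not regular.

a^{p+k} b^p c^{2p}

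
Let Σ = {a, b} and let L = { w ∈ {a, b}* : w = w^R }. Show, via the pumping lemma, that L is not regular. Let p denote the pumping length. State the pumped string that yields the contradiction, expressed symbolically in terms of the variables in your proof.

Suppose for contradiction that L is regular, and let p be the pumping length.
Take w = a^p b a^p, a palindrome of length 2p+1 ≥ p.
By the pumping lemma, w = xyz with |xy| ≤ p and y is nonempty.
The first p characters of w are a's, so xy (and hence y) consists only of a's. Write y = a^k, 1 ≤ k ≤ p.
Pump with i = 2: xy^2z = a^{p+k} b a^p. Its reverse is a^p b a^{p+k}, which differs from xy^2z since k ≥ 1. So xy^2z is not a palindrome and xy^2z ∉ L.
This contradicts the pumping lemma, so L is not regular.

a^{p+k} b a^p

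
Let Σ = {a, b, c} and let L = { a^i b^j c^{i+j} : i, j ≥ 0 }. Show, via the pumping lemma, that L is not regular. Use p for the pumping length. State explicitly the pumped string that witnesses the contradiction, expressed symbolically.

a^{p+k} b^p c^{2p}

Assume L is regular; let p be its pumping constant.
Take w = a^p b^p c^{2p} ∈ L (with i=j=p, i+j=2p), |w| = 4p ≥ p.
The pumping lemma gives a decomposition w = xyz where |xy| ≤ p and |y| ≥ 1.
The first p characters of w are a's, so xy (and hence y) consists only of a's. Write y = a^k, 1 ≤ k ≤ p.
Consider xy^2z = a^{p+k} b^p c^{2p}. Now the a- and b-counts sum to 2p+k, but the c-count is 2p ≠ 2p+k. So xy^2z ∉ L.
This contradicts the pumping lemma, so L is not regular.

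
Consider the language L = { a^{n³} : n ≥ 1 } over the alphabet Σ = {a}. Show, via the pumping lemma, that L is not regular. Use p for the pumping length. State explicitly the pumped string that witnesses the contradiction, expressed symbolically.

a^{p³+k}

Suppose for contradiction that L is regular, and let p be the pumping length.
Take w = a^{p³} ∈ L with |w| = p³ ≥ p.
By the pumping lemma, w = xyz with |xy| ≤ p and |y| > 0.
Then y = a^k for some k with 1 ≤ k ≤ p.
Pump with i = 2: xy^2z = a^{p³+k}. Since 1 ≤ k ≤ p, p³ < p³+k ≤ p³+p < p³+3p²+3p+1 = (p+1)³, so p³+k is not a perfect cube. So xy^2z ∉ L.
This is a contradiction; hence L is not regular.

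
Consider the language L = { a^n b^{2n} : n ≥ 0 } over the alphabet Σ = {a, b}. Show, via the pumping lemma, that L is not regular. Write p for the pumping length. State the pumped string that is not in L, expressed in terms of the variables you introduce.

Assume L is regular; let p be its pumping constant.
Choose w = a^p b^{2p}, which is in L with |w| = 3p ≥ p.
The pumping lemma gives a decomposition w = xyz where |xy| ≤ p and |y| > 0.
The first p characters of w are a's, so xy (and hence y) consists only of a's. Write y = a^k, 1 ≤ k ≤ p.
Pump with i = 2: xy^2z = a^{p+k} b^{2p}. For this to lie in L we would need 2p = 2(p+k), which forces k = 0. But k ≥ 1, so xy^2z ∉ L.
Contradiction. Therefore L is not regular.

a^{p+k} b^{2p}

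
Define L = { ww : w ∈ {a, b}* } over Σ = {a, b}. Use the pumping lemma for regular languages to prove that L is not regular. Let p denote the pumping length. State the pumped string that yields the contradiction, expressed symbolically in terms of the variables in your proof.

a^{p+k} b^p a^p b^p

Suppose for contradiction that L is regular, and let p be the pumping length.
Take w = a^p b^p a^p b^p = uu where u = a^pb^p; then w ∈ L and |w| = 4p ≥ p.
The pumping lemma gives a decomposition w = xyz where |xy| ≤ p and |y| > 0.
Since the first p symbols of w are all a's and |xy| ≤ p, y lies entirely in the leading a-block: y = a^k for some k with 1 ≤ k ≤ p.
Pump with i = 2: xy^2z = a^{p+k} b^p a^p b^p, of length 4p+k. Suppose this equals vv. The string starts with a and ends with b, so v does too; thus the boundary between the two copies of v is a b→a transition. There is exactly one such transition, at position 2p+k, so |v| = 2p+k and |vv| = 4p+2k ≠ 4p+k since k ≥ 1. So xy^2z ∉ L.
This contradicts the pumping lemma, so L is not regular.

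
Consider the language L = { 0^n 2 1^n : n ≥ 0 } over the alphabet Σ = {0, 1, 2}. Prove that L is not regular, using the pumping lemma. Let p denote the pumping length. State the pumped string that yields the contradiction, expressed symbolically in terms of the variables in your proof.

Assume L is regular. Let p be the pumping length given by the pumping lemma.
Take w = 0^p 2 1^p ∈ L with |w| = 2p+1 ≥ p.
Write w = xyz as guaranteed by the lemma, with |xy| ≤ p and |y| ≥ 1.
Because |xy| ≤ p and w begins with p copies of 0, we have y = 0^k with 1 ≤ k ≤ p.
Pump with i = 2: xy^2z = 0^{p+k} 2 1^p, which would require p+k = p. But k ≥ 1, so xy^2z ∉ L.
This is a contradiction; hence L is not regular.

0^{p+k} 2 1^p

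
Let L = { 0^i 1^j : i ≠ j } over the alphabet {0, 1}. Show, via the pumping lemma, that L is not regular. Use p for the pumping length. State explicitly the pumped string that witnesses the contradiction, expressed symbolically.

0^{p+p!} 1^{p+p!}

Toward a contradiction, assume L is regular with pumping length p.
Choose w = 0^p 1^{p+p!}. Since p ≠ p+p!, w ∈ L; and |w| ≥ p.
By the pumping lemma, w = xyz with |xy| ≤ p and |y| ≥ 1.
Because |xy| ≤ p and w begins with p copies of 0, we have y = 0^k with 1 ≤ k ≤ p.
Since 1 ≤ k ≤ p, k divides p!; set t = 1 + p!/k. Then xy^t z has p + (p!/k)·k = p + p! copies of 0. Now the 0-count equals the 1-count, so i ≠ j fails. So xy^t z = 0^{p+p!} 1^{p+p!} ∉ L.
This is a contradiction; hence L is not regular.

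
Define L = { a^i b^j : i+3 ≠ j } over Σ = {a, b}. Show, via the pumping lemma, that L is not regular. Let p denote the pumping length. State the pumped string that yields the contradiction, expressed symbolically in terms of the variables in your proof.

Toward a contradiction, assume L is regular with pumping length p.
Choose w = a^p b^{p+p!+3}. Since p ≠ (p+p!+3)-3 = p+p!, w ∈ L; and |w| ≥ p.
The pumping lemma gives a decomposition w = xyz where |xy| ≤ p and |y| ≥ 1.
Since the first p symbols of w are all a's and |xy| ≤ p, y lies entirely in the leading a-block: y = a^k for some k with 1 ≤ k ≤ p.
Since 1 ≤ k ≤ p, k divides p!; set t = 1 + p!/k. Then xy^t z has p + (p!/k)·k = p + p! copies of a. Now the a-count is p+p! and (b-count)-3 = (p+p!+3)-3 = p+p!, so i+3 ≠ j fails. So xy^t z = a^{p+p!} b^{p+p!+3} ∉ L.
This is a contradiction; hence L is not regular.

a^{p+p!} b^{p+p!+3}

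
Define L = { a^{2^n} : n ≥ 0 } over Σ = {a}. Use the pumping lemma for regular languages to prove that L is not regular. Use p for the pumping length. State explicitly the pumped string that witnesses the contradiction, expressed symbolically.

a^{2^p+k}

Assume L is regular; let p be its pumping constant.
Take w = a^{2^p} ∈ L with |w| = 2^p ≥ p.
The pumping lemma gives a decomposition w = xyz where |xy| ≤ p and y is nonempty.
Then y = a^k for some k with 1 ≤ k ≤ p.
Pump with i = 2: xy^2z = a^{2^p+k}. Since 1 ≤ k ≤ p < 2^p, we have 2^p < 2^p+k < 2^{p+1}, so 2^p+k is not a power of 2. So xy^2z ∉ L.
This contradicts the pumping lemma, so L is not regular.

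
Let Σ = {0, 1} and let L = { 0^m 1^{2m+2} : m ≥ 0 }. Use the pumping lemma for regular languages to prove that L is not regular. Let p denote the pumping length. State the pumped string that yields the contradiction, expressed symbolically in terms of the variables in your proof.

0^{p+k} 1^{2p+2}

Toward a contradiction, assume L is regular with pumping length p.
Take w = 0^p 1^{2p+2}. Then w ∈ L and |w| = 3p+2 ≥ p.
The pumping lemma gives a decomposition w = xyz where |xy| ≤ p and y is nonempty.
Since the first p symbols of w are all 0's and |xy| ≤ p, y lies entirely in the leading 0-block: y = 0^k for some k with 1 ≤ k ≤ p.
Pump with i = 2: xy^2z = 0^{p+k} 1^{2p+2}. For this to lie in L we would need 2p+2 = 2(p+k)+2, which forces k = 0. But k ≥ 1, so xy^2z ∉ L.
Contradiction. Therefore L is not regular.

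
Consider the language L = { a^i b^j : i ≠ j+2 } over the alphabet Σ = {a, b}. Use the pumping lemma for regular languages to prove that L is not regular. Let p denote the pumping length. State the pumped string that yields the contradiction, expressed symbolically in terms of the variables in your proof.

Toward a contradiction, assume L is regular with pumping length p.
Choose w = a^p b^{p+p!-2}. Since p ≠ (p+p!-2)+2 = p+p!, w ∈ L; and |w| ≥ p.
The pumping lemma gives a decomposition w = xyz where |xy| ≤ p and |y| ≥ 1.
The first p characters of w are a's, so xy (and hence y) consists only of a's. Write y = a^k, 1 ≤ k ≤ p.
Since 1 ≤ k ≤ p, k divides p!; set t = 1 + p!/k. Then xy^t z has p + (p!/k)·k = p + p! copies of a. Now the a-count is p+p! and (b-count)+2 = (p+p!-2)+2 = p+p!, so i ≠ j+2 fails. So xy^t z = a^{p+p!} b^{p+p!-2} ∉ L.
This contradicts the pumping lemma, so L is not regular.

a^{p+p!} b^{p+p!-2}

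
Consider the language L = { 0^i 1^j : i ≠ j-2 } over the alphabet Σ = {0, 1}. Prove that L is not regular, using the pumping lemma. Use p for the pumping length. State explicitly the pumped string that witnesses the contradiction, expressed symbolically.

Suppose for contradiction that L is regular, and let p be the pumping length.
Choose w = 0^p 1^{p+p!+2}. Since p ≠ (p+p!+2)-2 = p+p!, w ∈ L; and |w| ≥ p.
By the pumping lemma, w = xyz with |xy| ≤ p and |y| ≥ 1.
Because |xy| ≤ p and w begins with p copies of 0, we have y = 0^k with 1 ≤ k ≤ p.
Since 1 ≤ k ≤ p, k divides p!; set t = 1 + p!/k. Then xy^t z has p + (p!/k)·k = p + p! copies of 0. Now the 0-count is p+p! and (1-count)-2 = (p+p!+2)-2 = p+p!, so i ≠ j-2 fails. So xy^t z = 0^{p+p!} 1^{p+p!+2} ∉ L.
This is a contradiction; hence L is not regular.

0^{p+p!} 1^{p+p!+2}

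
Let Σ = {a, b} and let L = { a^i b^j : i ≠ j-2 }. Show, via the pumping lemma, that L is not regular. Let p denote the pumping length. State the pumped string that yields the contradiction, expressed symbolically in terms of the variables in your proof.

Assume L is regular. Let p be the pumping length given by the pumping lemma.
Choose w = a^p b^{p+p!+2}. Since p ≠ (p+p!+2)-2 = p+p!, w ∈ L; and |w| ≥ p.
Write w = xyz as guaranteed by the lemma, with |xy| ≤ p and |y| > 0.
The first p characters of w are a's, so xy (and hence y) consists only of a's. Write y = a^k, 1 ≤ k ≤ p.
Since 1 ≤ k ≤ p, k divides p!; set t = 1 + p!/k. Then xy^t z has p + (p!/k)·k = p + p! copies of a. Now the a-count is p+p! and (b-count)-2 = (p+p!+2)-2 = p+p!, so i ≠ j-2 fails. So xy^t z = a^{p+p!} b^{p+p!+2} ∉ L.
Contradiction. Therefore L is not regular.

a^{p+p!} b^{p+p!+2}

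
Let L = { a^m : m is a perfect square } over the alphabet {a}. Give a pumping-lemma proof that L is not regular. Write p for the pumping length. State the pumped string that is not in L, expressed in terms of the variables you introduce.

Toward a contradiction, assume L is regular with pumping length p.
Take w = a^{p²} ∈ L with |w| = p² ≥ p.
The pumping lemma gives a decomposition w = xyz where |xy| ≤ p and |y| > 0.
Then y = a^k for some k with 1 ≤ k ≤ p.
Pump with i = 2: xy^2z = a^{p²+k}. Since 1 ≤ k ≤ p, p² < p²+k ≤ p²+p < (p+1)², so p²+k lies strictly between consecutive squares and is not a perfect square. So xy^2z ∉ L.
This contradicts the pumping lemma, so L is not regular.

a^{p²+k}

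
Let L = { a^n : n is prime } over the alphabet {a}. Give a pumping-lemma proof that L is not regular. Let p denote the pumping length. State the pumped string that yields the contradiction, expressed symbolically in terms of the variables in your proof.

a^{q(1+k)}

Assume L is regular. Let p be the pumping length given by the pumping lemma.
Let q be a prime with q ≥ p+2 (infinitely many primes exist), and take w = a^q ∈ L with |w| = q ≥ p.
Write w = xyz as guaranteed by the lemma, with |xy| ≤ p and |y| > 0.
Then y = a^k for some k with 1 ≤ k ≤ p.
Since 1 ≤ k ≤ p, |xz| = q-k. Pump with i = q+1: |xy^{q+1}z| = (q-k)+(q+1)k = q+qk = q(1+k), which is composite (both factors ≥ 2). So xy^{q+1}z = a^{q(1+k)} ∉ L.
Contradiction. Therefore L is not regular.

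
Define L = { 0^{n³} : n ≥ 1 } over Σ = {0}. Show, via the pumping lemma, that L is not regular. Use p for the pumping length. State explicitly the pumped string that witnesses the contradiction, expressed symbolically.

Toward a contradiction, assume L is regular with pumping length p.
Take w = 0^{p³} ∈ L with |w| = p³ ≥ p.
By the pumping lemma, w = xyz with |xy| ≤ p and y is nonempty.
Then y = 0^k for some k with 1 ≤ k ≤ p.
Pump with i = 2: xy^2z = 0^{p³+k}. Since 1 ≤ k ≤ p, p³ < p³+k ≤ p³+p < p³+3p²+3p+1 = (p+1)³, so p³+k is not a perfect cube. So xy^2z ∉ L.
This is a contradiction; hence L is not regular.

0^{p³+k}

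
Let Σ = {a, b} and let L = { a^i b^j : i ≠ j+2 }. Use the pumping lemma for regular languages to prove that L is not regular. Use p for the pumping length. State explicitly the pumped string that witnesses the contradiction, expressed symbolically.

a^{p+p!} b^{p+p!-2}

Assume L is regular; let p be its pumping constant.
Choose w = a^p b^{p+p!-2}. Since p ≠ (p+p!-2)+2 = p+p!, w ∈ L; and |w| ≥ p.
The pumping lemma gives a decomposition w = xyz where |xy| ≤ p and y is nonempty.
Because |xy| ≤ p and w begins with p copies of a, we have y = a^k with 1 ≤ k ≤ p.
Since 1 ≤ k ≤ p, k divides p!; set t = 1 + p!/k. Then xy^t z has p + (p!/k)·k = p + p! copies of a. Now the a-count is p+p! and (b-count)+2 = (p+p!-2)+2 = p+p!, so i ≠ j+2 fails. So xy^t z = a^{p+p!} b^{p+p!-2} ∉ L.
This contradicts the pumping lemma, so L is not regular.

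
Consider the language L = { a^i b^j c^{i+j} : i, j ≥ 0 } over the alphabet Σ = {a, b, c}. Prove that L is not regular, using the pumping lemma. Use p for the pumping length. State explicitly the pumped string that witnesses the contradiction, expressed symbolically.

Assume L is regular. Let p be the pumping length given by the pumping lemma.
Take w = a^p b^p c^{2p} ∈ L (with i=j=p, i+j=2p), |w| = 4p ≥ p.
By the pumping lemma, w = xyz with |xy| ≤ p and y is nonempty.
The first p characters of w are a's, so xy (and hence y) consists only of a's. Write y = a^k, 1 ≤ k ≤ p.
Consider xy^2z = a^{p+k} b^p c^{2p}. Now the a- and b-counts sum to 2p+k, but the c-count is 2p ≠ 2p+k. So xy^2z ∉ L.
This contradicts the pumping lemma, so L is not regular.

a^{p+k} b^p c^{2p}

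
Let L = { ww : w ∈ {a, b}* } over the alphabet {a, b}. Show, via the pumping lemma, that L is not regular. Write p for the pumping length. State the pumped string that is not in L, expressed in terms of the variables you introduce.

a^{p+k} b^p a^p b^p

Suppose for contradiction that L is regular, and let p be the pumping length.
Take w = a^p b^p a^p b^p = uu where u = a^pb^p; then w ∈ L and |w| = 4p ≥ p.
Write w = xyz as guaranteed by the lemma, with |xy| ≤ p and |y| > 0.
Because |xy| ≤ p and w begins with p copies of a, we have y = a^k with 1 ≤ k ≤ p.
Pump with i = 2: xy^2z = a^{p+k} b^p a^p b^p, of length 4p+k. Suppose this equals vv. The string starts with a and ends with b, so v does too; thus the boundary between the two copies of v is a b→a transition. There is exactly one such transition, at position 2p+k, so |v| = 2p+k and |vv| = 4p+2k ≠ 4p+k since k ≥ 1. So xy^2z ∉ L.
This contradicts the pumping lemma, so L is not regular.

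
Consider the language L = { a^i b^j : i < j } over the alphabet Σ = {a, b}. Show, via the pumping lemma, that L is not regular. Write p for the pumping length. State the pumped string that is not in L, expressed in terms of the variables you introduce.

Toward a contradiction, assume L is regular with pumping length p.
Choose w = a^p b^{p+1} ∈ L, with |w| = 2p+1 ≥ p.
By the pumping lemma, w = xyz with |xy| ≤ p and |y| ≥ 1.
Since the first p symbols of w are all a's and |xy| ≤ p, y lies entirely in the leading a-block: y = a^k for some k with 1 ≤ k ≤ p.
Consider xy^2z = a^{p+k} b^{p+1}. Since k ≥ 1, the a-count p+k is at least p+1, so i < j fails; thus xy^2z ∉ L.
Contradiction. Therefore L is not regular.

a^{p+k} b^{p+1}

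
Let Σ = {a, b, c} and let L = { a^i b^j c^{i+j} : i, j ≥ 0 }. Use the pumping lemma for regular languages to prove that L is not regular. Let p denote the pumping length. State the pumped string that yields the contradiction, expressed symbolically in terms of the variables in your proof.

a^{p+k} b^p c^{2p}

Assume L is regular. Let p be the pumping length given by the pumping lemma.
Take w = a^p b^p c^{2p} ∈ L (with i=j=p, i+j=2p), |w| = 4p ≥ p.
Write w = xyz as guaranteed by the lemma, with |xy| ≤ p and |y| ≥ 1.
Because |xy| ≤ p and w begins with p copies of a, we have y = a^k with 1 ≤ k ≤ p.
Consider xy^2z = a^{p+k} b^p c^{2p}. Now the a- and b-counts sum to 2p+k, but the c-count is 2p ≠ 2p+k. So xy^2z ∉ L.
Contradiction. Therefore L is not regular.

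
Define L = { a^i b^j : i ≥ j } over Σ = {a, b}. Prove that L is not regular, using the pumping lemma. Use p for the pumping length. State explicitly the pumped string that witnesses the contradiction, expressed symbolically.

a^{p-k} b^p

Assume L is regular. Let p be the pumping length given by the pumping lemma.
Choose w = a^p b^p ∈ L, with |w| = 2p ≥ p.
Write w = xyz as guaranteed by the lemma, with |xy| ≤ p and y is nonempty.
Since the first p symbols of w are all a's and |xy| ≤ p, y lies entirely in the leading a-block: y = a^k for some k with 1 ≤ k ≤ p.
Consider xy^0z = xz = a^{p-k} b^p. Since k ≥ 1, the a-count p-k is less than p, so i ≥ j fails; thus xz ∉ L.
Contradiction. Therefore L is not regular.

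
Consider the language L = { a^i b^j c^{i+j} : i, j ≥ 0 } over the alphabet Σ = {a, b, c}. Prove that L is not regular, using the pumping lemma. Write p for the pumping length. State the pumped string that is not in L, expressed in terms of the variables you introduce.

Assume L is regular. Let p be the pumping length given by the pumping lemma.
Take w = a^p b^p c^{2p} ∈ L (with i=j=p, i+j=2p), |w| = 4p ≥ p.
By the pumping lemma, w = xyz with |xy| ≤ p and |y| ≥ 1.
The first p characters of w are a's, so xy (and hence y) consists only of a's. Write y = a^k, 1 ≤ k ≤ p.
Consider xy^2z = a^{p+k} b^p c^{2p}. Now the a- and b-counts sum to 2p+k, but the c-count is 2p ≠ 2p+k. So xy^2z ∉ L.
Contradiction. Therefore L is not regular.

a^{p+k} b^p c^{2p}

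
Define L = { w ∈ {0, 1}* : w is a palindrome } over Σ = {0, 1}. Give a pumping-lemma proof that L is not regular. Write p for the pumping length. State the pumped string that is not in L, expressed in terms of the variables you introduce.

0^{p+k} 1 0^p

Toward a contradiction, assume L is regular with pumping length p.
Take w = 0^p 1 0^p, a palindrome of length 2p+1 ≥ p.
The pumping lemma gives a decomposition w = xyz where |xy| ≤ p and y is nonempty.
Because |xy| ≤ p and w begins with p copies of 0, we have y = 0^k with 1 ≤ k ≤ p.
Pump with i = 2: xy^2z = 0^{p+k} 1 0^p. Its reverse is 0^p 1 0^{p+k}, which differs from xy^2z since k ≥ 1. So xy^2z is not a palindrome and xy^2z ∉ L.
This contradicts the pumping lemma, so L is not regular.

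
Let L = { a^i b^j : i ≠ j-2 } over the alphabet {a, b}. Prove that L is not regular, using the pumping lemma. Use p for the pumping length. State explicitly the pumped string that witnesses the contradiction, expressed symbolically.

Toward a contradiction, assume L is regular with pumping length p.
Choose w = a^p b^{p+p!+2}. Since p ≠ (p+p!+2)-2 = p+p!, w ∈ L; and |w| ≥ p.
By the pumping lemma, w = xyz with |xy| ≤ p and y is nonempty.
The first p characters of w are a's, so xy (and hence y) consists only of a's. Write y = a^k, 1 ≤ k ≤ p.
Since 1 ≤ k ≤ p, k divides p!; set t = 1 + p!/k. Then xy^t z has p + (p!/k)·k = p + p! copies of a. Now the a-count is p+p! and (b-count)-2 = (p+p!+2)-2 = p+p!, so i ≠ j-2 fails. So xy^t z = a^{p+p!} b^{p+p!+2} ∉ L.
Contradiction. Therefore L is not regular.

a^{p+p!} b^{p+p!+2}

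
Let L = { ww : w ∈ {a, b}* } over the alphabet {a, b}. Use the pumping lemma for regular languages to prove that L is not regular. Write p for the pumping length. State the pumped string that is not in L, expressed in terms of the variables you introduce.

a^{p+k} b^p a^p b^p

Suppose for contradiction that L is regular, and let p be the pumping length.
Take w = a^p b^p a^p b^p = uu where u = a^pb^p; then w ∈ L and |w| = 4p ≥ p.
The pumping lemma gives a decomposition w = xyz where |xy| ≤ p and |y| ≥ 1.
Because |xy| ≤ p and w begins with p copies of a, we have y = a^k with 1 ≤ k ≤ p.
Pump with i = 2: xy^2z = a^{p+k} b^p a^p b^p, of length 4p+k. Suppose this equals vv. The string starts with a and ends with b, so v does too; thus the boundary between the two copies of v is a b→a transition. There is exactly one such transition, at position 2p+k, so |v| = 2p+k and |vv| = 4p+2k ≠ 4p+k since k ≥ 1. So xy^2z ∉ L.
This is a contradiction; hence L is not regular.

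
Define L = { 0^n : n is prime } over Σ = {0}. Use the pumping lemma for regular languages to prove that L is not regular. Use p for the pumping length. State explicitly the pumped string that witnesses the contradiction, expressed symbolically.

0^{q(1+k)}

Assume L is regular. Let p be the pumping length given by the pumping lemma.
Let q be a prime with q ≥ p+2 (infinitely many primes exist), and take w = 0^q ∈ L with |w| = q ≥ p.
The pumping lemma gives a decomposition w = xyz where |xy| ≤ p and |y| > 0.
Then y = 0^k for some k with 1 ≤ k ≤ p.
Since 1 ≤ k ≤ p, |xz| = q-k. Pump with i = q+1: |xy^{q+1}z| = (q-k)+(q+1)k = q+qk = q(1+k), which is composite (both factors ≥ 2). So xy^{q+1}z = 0^{q(1+k)} ∉ L.
This contradicts the pumping lemma, so L is not regular.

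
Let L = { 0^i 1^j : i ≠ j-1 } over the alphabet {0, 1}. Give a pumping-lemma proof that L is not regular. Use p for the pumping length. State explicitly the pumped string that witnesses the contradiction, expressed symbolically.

Toward a contradiction, assume L is regular with pumping length p.
Choose w = 0^p 1^{p+p!+1}. Since p ≠ (p+p!+1)-1 = p+p!, w ∈ L; and |w| ≥ p.
The pumping lemma gives a decomposition w = xyz where |xy| ≤ p and |y| ≥ 1.
The first p characters of w are 0's, so xy (and hence y) consists only of 0's. Write y = 0^k, 1 ≤ k ≤ p.
Since 1 ≤ k ≤ p, k divides p!; set t = 1 + p!/k. Then xy^t z has p + (p!/k)·k = p + p! copies of 0. Now the 0-count is p+p! and (1-count)-1 = (p+p!+1)-1 = p+p!, so i ≠ j-1 fails. So xy^t z = 0^{p+p!} 1^{p+p!+1} ∉ L.
Contradiction. Therefore L is not regular.

0^{p+p!} 1^{p+p!+1}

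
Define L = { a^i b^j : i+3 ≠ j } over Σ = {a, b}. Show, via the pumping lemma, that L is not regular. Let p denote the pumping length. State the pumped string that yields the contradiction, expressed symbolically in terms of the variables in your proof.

a^{p+p!} b^{p+p!+3}

Toward a contradiction, assume L is regular with pumping length p.
Choose w = a^p b^{p+p!+3}. Since p ≠ (p+p!+3)-3 = p+p!, w ∈ L; and |w| ≥ p.
The pumping lemma gives a decomposition w = xyz where |xy| ≤ p and y is nonempty.
The first p characters of w are a's, so xy (and hence y) consists only of a's. Write y = a^k, 1 ≤ k ≤ p.
Since 1 ≤ k ≤ p, k divides p!; set t = 1 + p!/k. Then xy^t z has p + (p!/k)·k = p + p! copies of a. Now the a-count is p+p! and (b-count)-3 = (p+p!+3)-3 = p+p!, so i+3 ≠ j fails. So xy^t z = a^{p+p!} b^{p+p!+3} ∉ L.
Contradiction. Therefore L is not regular.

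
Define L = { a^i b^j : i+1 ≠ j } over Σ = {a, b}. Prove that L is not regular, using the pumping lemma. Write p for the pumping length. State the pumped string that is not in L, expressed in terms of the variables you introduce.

Assume L is regular; let p be its pumping constant.
Choose w = a^p b^{p+p!+1}. Since p ≠ (p+p!+1)-1 = p+p!, w ∈ L; and |w| ≥ p.
By the pumping lemma, w = xyz with |xy| ≤ p and |y| ≥ 1.
Because |xy| ≤ p and w begins with p copies of a, we have y = a^k with 1 ≤ k ≤ p.
Since 1 ≤ k ≤ p, k divides p!; set t = 1 + p!/k. Then xy^t z has p + (p!/k)·k = p + p! copies of a. Now the a-count is p+p! and (b-count)-1 = (p+p!+1)-1 = p+p!, so i+1 ≠ j fails. So xy^t z = a^{p+p!} b^{p+p!+1} ∉ L.
This contradicts the pumping lemma, so L is not regular.

a^{p+p!} b^{p+p!+1}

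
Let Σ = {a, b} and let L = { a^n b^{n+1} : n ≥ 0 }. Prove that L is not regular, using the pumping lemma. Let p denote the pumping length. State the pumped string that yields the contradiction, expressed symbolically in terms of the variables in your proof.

a^{p+k} b^{p+1}

Suppose for contradiction that L is regular, and let p be the pumping length.
Choose w = a^p b^{p+1}, which is in L with |w| = 2p+1 ≥ p.
By the pumping lemma, w = xyz with |xy| ≤ p and |y| > 0.
The first p characters of w are a's, so xy (and hence y) consists only of a's. Write y = a^k, 1 ≤ k ≤ p.
Pump with i = 2: xy^2z = a^{p+k} b^{p+1}. For this to lie in L we would need p+1 = (p+k)+1, which forces k = 0. But k ≥ 1, so xy^2z ∉ L.
This contradicts the pumping lemma, so L is not regular.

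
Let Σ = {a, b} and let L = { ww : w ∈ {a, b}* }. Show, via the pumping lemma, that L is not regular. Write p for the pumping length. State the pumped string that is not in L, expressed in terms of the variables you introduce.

Suppose for contradiction that L is regular, and let p be the pumping length.
Take w = a^p b^p a^p b^p = uu where u = a^pb^p; then w ∈ L and |w| = 4p ≥ p.
By the pumping lemma, w = xyz with |xy| ≤ p and |y| ≥ 1.
Since the first p symbols of w are all a's and |xy| ≤ p, y lies entirely in the leading a-block: y = a^k for some k with 1 ≤ k ≤ p.
Pump with i = 2: xy^2z = a^{p+k} b^p a^p b^p, of length 4p+k. Suppose this equals vv. The string starts with a and ends with b, so v does too; thus the boundary between the two copies of v is a b→a transition. There is exactly one such transition, at position 2p+k, so |v| = 2p+k and |vv| = 4p+2k ≠ 4p+k since k ≥ 1. So xy^2z ∉ L.
This contradicts the pumping lemma, so L is not regular.

a^{p+k} b^p a^p b^p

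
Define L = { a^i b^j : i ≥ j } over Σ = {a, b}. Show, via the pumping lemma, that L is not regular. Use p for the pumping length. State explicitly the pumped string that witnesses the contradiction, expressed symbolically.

a^{p-k} b^p

Assume L is regular; let p be its pumping constant.
Choose w = a^p b^p ∈ L, with |w| = 2p ≥ p.
By the pumping lemma, w = xyz with |xy| ≤ p and |y| > 0.
Because |xy| ≤ p and w begins with p copies of a, we have y = a^k with 1 ≤ k ≤ p.
Consider xy^0z = xz = a^{p-k} b^p. Since k ≥ 1, the a-count p-k is less than p, so i ≥ j fails; thus xz ∉ L.
This is a contradiction; hence L is not regular.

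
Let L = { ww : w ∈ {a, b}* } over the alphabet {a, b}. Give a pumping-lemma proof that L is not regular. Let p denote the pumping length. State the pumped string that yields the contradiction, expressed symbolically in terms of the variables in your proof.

Assume L is regular. Let p be the pumping length given by the pumping lemma.
Take w = a^p b^p a^p b^p = uu where u = a^pb^p; then w ∈ L and |w| = 4p ≥ p.
The pumping lemma gives a decomposition w = xyz where |xy| ≤ p and |y| > 0.
The first p characters of w are a's, so xy (and hence y) consists only of a's. Write y = a^k, 1 ≤ k ≤ p.
Pump with i = 2: xy^2z = a^{p+k} b^p a^p b^p, of length 4p+k. Suppose this equals vv. The string starts with a and ends with b, so v does too; thus the boundary between the two copies of v is a b→a transition. There is exactly one such transition, at position 2p+k, so |v| = 2p+k and |vv| = 4p+2k ≠ 4p+k since k ≥ 1. So xy^2z ∉ L.
This is a contradiction; hence L is not regular.

a^{p+k} b^p a^p b^p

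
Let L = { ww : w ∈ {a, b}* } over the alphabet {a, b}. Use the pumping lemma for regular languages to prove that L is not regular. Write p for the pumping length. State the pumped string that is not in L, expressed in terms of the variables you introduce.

Toward a contradiction, assume L is regular with pumping length p.
Take w = a^p b^p a^p b^p = uu where u = a^pb^p; then w ∈ L and |w| = 4p ≥ p.
Write w = xyz as guaranteed by the lemma, with |xy| ≤ p and |y| ≥ 1.
The first p characters of w are a's, so xy (and hence y) consists only of a's. Write y = a^k, 1 ≤ k ≤ p.
Pump with i = 2: xy^2z = a^{p+k} b^p a^p b^p, of length 4p+k. Suppose this equals vv. The string starts with a and ends with b, so v does too; thus the boundary between the two copies of v is a b→a transition. There is exactly one such transition, at position 2p+k, so |v| = 2p+k and |vv| = 4p+2k ≠ 4p+k since k ≥ 1. So xy^2z ∉ L.
This is a contradiction; hence L is not regular.

a^{p+k} b^p a^p b^p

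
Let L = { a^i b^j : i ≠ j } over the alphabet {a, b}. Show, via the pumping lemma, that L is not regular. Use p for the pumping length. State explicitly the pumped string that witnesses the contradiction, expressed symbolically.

Assume L is regular; let p be its pumping constant.
Choose w = a^p b^{p+p!}. Since p ≠ p+p!, w ∈ L; and |w| ≥ p.
By the pumping lemma, w = xyz with |xy| ≤ p and |y| > 0.
Since the first p symbols of w are all a's and |xy| ≤ p, y lies entirely in the leading a-block: y = a^k for some k with 1 ≤ k ≤ p.
Since 1 ≤ k ≤ p, k divides p!; set t = 1 + p!/k. Then xy^t z has p + (p!/k)·k = p + p! copies of a. Now the a-count equals the b-count, so i ≠ j fails. So xy^t z = a^{p+p!} b^{p+p!} ∉ L.
This contradicts the pumping lemma, so L is not regular.

a^{p+p!} b^{p+p!}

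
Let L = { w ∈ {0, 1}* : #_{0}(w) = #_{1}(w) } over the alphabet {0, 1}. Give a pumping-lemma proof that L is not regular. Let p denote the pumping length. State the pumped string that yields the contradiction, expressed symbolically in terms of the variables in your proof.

0^{p+k} 1^p

Assume L is regular; let p be its pumping constant.
Choose w = 0^p 1^p ∈ L with |w| = 2p ≥ p.
Write w = xyz as guaranteed by the lemma, with |xy| ≤ p and y is nonempty.
Because |xy| ≤ p and w begins with p copies of 0, we have y = 0^k with 1 ≤ k ≤ p.
Pump with i = 2: xy^2z = 0^{p+k} 1^p has p+k occurrences of 0 but only p of 1. Since k ≥ 1 the counts differ, so xy^2z ∉ L.
Contradiction. Therefore L is not regular.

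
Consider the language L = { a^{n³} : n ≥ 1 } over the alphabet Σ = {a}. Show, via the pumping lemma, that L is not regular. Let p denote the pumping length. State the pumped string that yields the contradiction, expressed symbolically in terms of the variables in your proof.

Toward a contradiction, assume L is regular with pumping length p.
Take w = a^{p³} ∈ L with |w| = p³ ≥ p.
By the pumping lemma, w = xyz with |xy| ≤ p and y is nonempty.
Then y = a^k for some k with 1 ≤ k ≤ p.
Pump with i = 2: xy^2z = a^{p³+k}. Since 1 ≤ k ≤ p, p³ < p³+k ≤ p³+p < p³+3p²+3p+1 = (p+1)³, so p³+k is not a perfect cube. So xy^2z ∉ L.
Contradiction. Therefore L is not regular.

a^{p³+k}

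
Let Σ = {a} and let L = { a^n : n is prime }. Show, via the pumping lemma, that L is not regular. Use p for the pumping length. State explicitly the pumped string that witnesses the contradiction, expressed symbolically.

a^{q(1+k)}

Suppose for contradiction that L is regular, and let p be the pumping length.
Let q be a prime with q ≥ p+2 (infinitely many primes exist), and take w = a^q ∈ L with |w| = q ≥ p.
The pumping lemma gives a decomposition w = xyz where |xy| ≤ p and |y| ≥ 1.
Then y = a^k for some k with 1 ≤ k ≤ p.
Since 1 ≤ k ≤ p, |xz| = q-k. Pump with i = q+1: |xy^{q+1}z| = (q-k)+(q+1)k = q+qk = q(1+k), which is composite (both factors ≥ 2). So xy^{q+1}z = a^{q(1+k)} ∉ L.
This is a contradiction; hence L is not regular.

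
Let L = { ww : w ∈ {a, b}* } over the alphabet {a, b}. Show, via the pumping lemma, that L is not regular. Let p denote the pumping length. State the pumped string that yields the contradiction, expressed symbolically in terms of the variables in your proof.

Toward a contradiction, assume L is regular with pumping length p.
Take w = a^p b^p a^p b^p = uu where u = a^pb^p; then w ∈ L and |w| = 4p ≥ p.
Write w = xyz as guaranteed by the lemma, with |xy| ≤ p and |y| > 0.
The first p characters of w are a's, so xy (and hence y) consists only of a's. Write y = a^k, 1 ≤ k ≤ p.
Pump with i = 2: xy^2z = a^{p+k} b^p a^p b^p, of length 4p+k. Suppose this equals vv. The string starts with a and ends with b, so v does too; thus the boundary between the two copies of v is a b→a transition. There is exactly one such transition, at position 2p+k, so |v| = 2p+k and |vv| = 4p+2k ≠ 4p+k since k ≥ 1. So xy^2z ∉ L.
This is a contradiction; hence L is not regular.

a^{p+k} b^p a^p b^p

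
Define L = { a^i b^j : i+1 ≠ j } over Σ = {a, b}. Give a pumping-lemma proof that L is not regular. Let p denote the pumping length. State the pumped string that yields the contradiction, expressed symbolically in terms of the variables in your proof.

a^{p+p!} b^{p+p!+1}

Assume L is regular; let p be its pumping constant.
Choose w = a^p b^{p+p!+1}. Since p ≠ (p+p!+1)-1 = p+p!, w ∈ L; and |w| ≥ p.
The pumping lemma gives a decomposition w = xyz where |xy| ≤ p and y is nonempty.
Since the first p symbols of w are all a's and |xy| ≤ p, y lies entirely in the leading a-block: y = a^k for some k with 1 ≤ k ≤ p.
Since 1 ≤ k ≤ p, k divides p!; set t = 1 + p!/k. Then xy^t z has p + (p!/k)·k = p + p! copies of a. Now the a-count is p+p! and (b-count)-1 = (p+p!+1)-1 = p+p!, so i+1 ≠ j fails. So xy^t z = a^{p+p!} b^{p+p!+1} ∉ L.
This contradicts the pumping lemma, so L is not regular.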